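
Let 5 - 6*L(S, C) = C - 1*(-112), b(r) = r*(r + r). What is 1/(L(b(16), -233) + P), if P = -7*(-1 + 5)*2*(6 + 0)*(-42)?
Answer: 1/14133 ≈ 7.0756e-5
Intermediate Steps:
b(r) = 2*r² (b(r) = r*(2*r) = 2*r²)
L(S, C) = -107/6 - C/6 (L(S, C) = ⅚ - (C - 1*(-112))/6 = ⅚ - (C + 112)/6 = ⅚ - (112 + C)/6 = ⅚ + (-56/3 - C/6) = -107/6 - C/6)
P = 14112 (P = -7*4*2*6*(-42) = -56*6*(-42) = -7*48*(-42) = -336*(-42) = 14112)
1/(L(b(16), -233) + P) = 1/((-107/6 - ⅙*(-233)) + 14112) = 1/((-107/6 + 233/6) + 14112) = 1/(21 + 14112) = 1/14133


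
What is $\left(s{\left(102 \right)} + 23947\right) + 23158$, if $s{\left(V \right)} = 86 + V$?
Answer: $47293$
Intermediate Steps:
$\left(s{\left(102 \right)} + 23947\right) + 23158 = \left(\left(86 + 102\right) + 23947\right) + 23158 = \left(188 + 23947\right) + 23158 = 24135 + 23158 = 47293$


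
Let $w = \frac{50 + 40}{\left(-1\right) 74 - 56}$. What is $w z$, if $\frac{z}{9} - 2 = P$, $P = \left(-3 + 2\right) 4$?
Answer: $\frac{162}{13} \approx 12.462$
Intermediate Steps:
$w = - \frac{9}{13}$ ($w = \frac{90}{-74 - 56} = \frac{90}{-130} = 90 \left(- \frac{1}{130}\right) = - \frac{9}{13} \approx -0.69231$)
$P = -4$ ($P = \left(-1\right) 4 = -4$)
$z = -18$ ($z = 18 + 9 \left(-4\right) = 18 - 36 = -18$)
$w z = \left(- \frac{9}{13}\right) \left(-18\right) = \frac{162}{13}$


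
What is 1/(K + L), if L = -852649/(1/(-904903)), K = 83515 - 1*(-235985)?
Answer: 1/771564957547 ≈ 1.2961e-12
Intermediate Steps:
K = 319500 (K = 83515 + 235985 = 319500)
L = 771564638047 (L = -852649/(-1/904903) = -852649*(-904903) = 771564638047)
1/(K + L) = 1/(319500 + 771564638047) = 1/771564957547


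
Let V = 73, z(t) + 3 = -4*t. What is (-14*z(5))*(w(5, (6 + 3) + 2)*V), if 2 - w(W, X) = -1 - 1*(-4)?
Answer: -23506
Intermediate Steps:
z(t) = -3 - 4*t
w(W, X) = -1 (w(W, X) = 2 - (-1 - 1*(-4)) = 2 - (-1 + 4) = 2 - 1*3 = 2 - 3 = -1)
(-14*z(5))*(w(5, (6 + 3) + 2)*V) = (-14*(-3 - 4*5))*(-1*73) = -14*(-3 - 20)*(-73) = -14*(-23)*(-73) = 322*(-73) = -23506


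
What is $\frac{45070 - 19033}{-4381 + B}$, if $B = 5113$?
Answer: $\frac{8679}{244} \approx 35.57$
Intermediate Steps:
$\frac{45070 - 19033}{-4381 + B} = \frac{45070 - 19033}{-4381 + 5113} = \frac{26037}{732} = 26037 \cdot \frac{1}{732} = \frac{8679}{244}$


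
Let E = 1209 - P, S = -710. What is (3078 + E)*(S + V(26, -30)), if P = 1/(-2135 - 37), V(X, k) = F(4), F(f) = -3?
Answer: -6639003245/2172 ≈ -3.0566e+6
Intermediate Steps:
V(X, k) = -3
P = -1/2172 (P = 1/(-2172) = -1/2172 ≈ -0.00046040)
E = 2625949/2172 (E = 1209 - 1*(-1/2172) = 1209 + 1/2172 = 2625949/2172 ≈ 1209.0)
(3078 + E)*(S + V(26, -30)) = (3078 + 2625949/2172)*(-710 - 3) = (9311365/2172)*(-713) = -6639003245/2172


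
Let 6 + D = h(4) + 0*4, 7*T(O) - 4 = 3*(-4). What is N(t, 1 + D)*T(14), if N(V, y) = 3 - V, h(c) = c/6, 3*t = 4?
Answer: -40/21 ≈ -1.9048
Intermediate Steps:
t = 4/3 (t = (⅓)*4 = 4/3 ≈ 1.3333)
h(c) = c/6 (h(c) = c*(⅙) = c/6)
T(O) = -8/7 (T(O) = 4/7 + (3*(-4))/7 = 4/7 + (⅐)*(-12) = 4/7 - 12/7 = -8/7)
D = -16/3 (D = -6 + ((⅙)*4 + 0*4) = -6 + (⅔ + 0) = -6 + ⅔ = -16/3 ≈ -5.3333)
N(t, 1 + D)*T(14) = (3 - 1*4/3)*(-8/7) = (3 - 4/3)*(-8/7) = (5/3)*(-8/7) = -40/21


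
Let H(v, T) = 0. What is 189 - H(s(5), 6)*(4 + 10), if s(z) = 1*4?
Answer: 189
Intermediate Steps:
s(z) = 4
189 - H(s(5), 6)*(4 + 10) = 189 - 0*(4 + 10) = 189 - 0*14 = 189 - 1*0 = 189 + 0 = 189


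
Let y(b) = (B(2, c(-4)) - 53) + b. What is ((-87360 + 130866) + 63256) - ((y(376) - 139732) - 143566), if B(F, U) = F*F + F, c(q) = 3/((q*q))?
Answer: 389731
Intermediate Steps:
c(q) = 3/q**2 (c(q) = 3/(q**2) = 3/q**2)
B(F, U) = F + F**2 (B(F, U) = F**2 + F = F + F**2)
y(b) = -47 + b (y(b) = (2*(1 + 2) - 53) + b = (2*3 - 53) + b = (6 - 53) + b = -47 + b)
((-87360 + 130866) + 63256) - ((y(376) - 139732) - 143566) = ((-87360 + 130866) + 63256) - (((-47 + 376) - 139732) - 143566) = (43506 + 63256) - ((329 - 139732) - 143566) = 106762 - (-139403 - 143566) = 106762 - 1*(-282969) = 106762 + 282969 = 389731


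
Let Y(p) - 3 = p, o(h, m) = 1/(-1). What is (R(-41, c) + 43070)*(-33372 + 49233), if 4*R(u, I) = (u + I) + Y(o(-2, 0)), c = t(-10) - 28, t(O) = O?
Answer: 2731311783/4 ≈ 6.8283e+8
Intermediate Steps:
o(h, m) = -1
Y(p) = 3 + p
c = -38 (c = -10 - 28 = -38)
R(u, I) = 1/2 + I/4 + u/4 (R(u, I) = ((u + I) + (3 - 1))/4 = ((I + u) + 2)/4 = (2 + I + u)/4 = 1/2 + I/4 + u/4)
(R(-41, c) + 43070)*(-33372 + 49233) = ((1/2 + (1/4)*(-38) + (1/4)*(-41)) + 43070)*(-33372 + 49233) = ((1/2 - 19/2 - 41/4) + 43070)*15861 = (-77/4 + 43070)*15861 = (172203/4)*15861 = 2731311783/4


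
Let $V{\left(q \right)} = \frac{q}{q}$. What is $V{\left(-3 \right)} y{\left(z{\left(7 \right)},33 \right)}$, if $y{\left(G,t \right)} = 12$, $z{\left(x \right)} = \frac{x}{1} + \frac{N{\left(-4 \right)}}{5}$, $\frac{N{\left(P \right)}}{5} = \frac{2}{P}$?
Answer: $12$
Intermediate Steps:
$N{\left(P \right)} = \frac{10}{P}$ ($N{\left(P \right)} = 5 \frac{2}{P} = \frac{10}{P}$)
$z{\left(x \right)} = - \frac{1}{2} + x$ ($z{\left(x \right)} = \frac{x}{1} + \frac{10 \frac{1}{-4}}{5} = x 1 + 10 \left(- \frac{1}{4}\right) \frac{1}{5} = x - \frac{1}{2} = - \frac{1}{2} + x$)
$V{\left(q \right)} = 1$
$V{\left(-3 \right)} y{\left(z{\left(7 \right)},33 \right)} = 1 \cdot 12 = 12$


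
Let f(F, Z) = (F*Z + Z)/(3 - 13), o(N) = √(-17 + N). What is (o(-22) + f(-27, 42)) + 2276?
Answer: 11926/5 + I*√39 ≈ 2385.2 + 6.245*I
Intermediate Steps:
f(F, Z) = -Z/10 - F*Z/10 (f(F, Z) = (Z + F*Z)/(-10) = (Z + F*Z)*(-⅒) = -Z/10 - F*Z/10)
(o(-22) + f(-27, 42)) + 2276 = (√(-17 - 22) - ⅒*42*(1 - 27)) + 2276 = (√(-39) - ⅒*42*(-26)) + 2276 = (I*√39 + 546/5) + 2276 = (546/5 + I*√39) + 2276 = 11926/5 + I*√39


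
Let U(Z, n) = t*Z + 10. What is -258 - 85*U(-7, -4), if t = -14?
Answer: -9438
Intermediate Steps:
U(Z, n) = 10 - 14*Z (U(Z, n) = -14*Z + 10 = 10 - 14*Z)
-258 - 85*U(-7, -4) = -258 - 85*(10 - 14*(-7)) = -258 - 85*(10 + 98) = -258 - 85*108 = -258 - 9180 = -9438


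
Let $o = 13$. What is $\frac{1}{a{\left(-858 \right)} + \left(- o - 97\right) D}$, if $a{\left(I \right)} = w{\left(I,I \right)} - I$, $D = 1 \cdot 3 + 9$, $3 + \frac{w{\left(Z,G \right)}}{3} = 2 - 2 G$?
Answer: $\frac{1}{4683} \approx 0.00021354$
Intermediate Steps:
$w{\left(Z,G \right)} = -3 - 6 G$ ($w{\left(Z,G \right)} = -9 + 3 \left(2 - 2 G\right) = -9 - \left(-6 + 6 G\right) = -3 - 6 G$)
$D = 12$ ($D = 3 + 9 = 12$)
$a{\left(I \right)} = -3 - 7 I$ ($a{\left(I \right)} = \left(-3 - 6 I\right) - I = -3 - 7 I$)
$\frac{1}{a{\left(-858 \right)} + \left(- o - 97\right) D} = \frac{1}{\left(-3 - -6006\right) + \left(\left(-1\right) 13 - 97\right) 12} = \frac{1}{\left(-3 + 6006\right) + \left(-13 - 97\right) 12} = \frac{1}{6003 - 1320} = \frac{1}{4683}$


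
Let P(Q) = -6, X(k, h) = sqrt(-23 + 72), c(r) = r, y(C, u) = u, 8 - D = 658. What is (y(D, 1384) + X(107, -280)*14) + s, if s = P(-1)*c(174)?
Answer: 438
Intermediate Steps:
D = -650 (D = 8 - 1*658 = 8 - 658 = -650)
X(k, h) = 7 (X(k, h) = sqrt(49) = 7)
s = -1044 (s = -6*174 = -1044)
(y(D, 1384) + X(107, -280)*14) + s = (1384 + 7*14) - 1044 = (1384 + 98) - 1044 = 1482 - 1044 = 438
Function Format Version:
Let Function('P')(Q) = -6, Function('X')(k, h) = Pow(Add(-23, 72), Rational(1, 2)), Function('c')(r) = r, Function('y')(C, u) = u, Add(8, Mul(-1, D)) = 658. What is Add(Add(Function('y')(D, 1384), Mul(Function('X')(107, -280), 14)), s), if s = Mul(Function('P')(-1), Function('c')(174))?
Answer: 438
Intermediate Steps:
D = -650 (D = Add(8, Mul(-1, 658)) = Add(8, -658) = -650)
Function('X')(k, h) = 7 (Function('X')(k, h) = Pow(49, Rational(1, 2)) = 7)
s = -1044 (s = Mul(-6, 174) = -1044)
Add(Add(Function('y')(D, 1384), Mul(Function('X')(107, -280), 14)), s) = Add(Add(1384, Mul(7, 14)), -1044) = Add(Add(1384, 98), -1044) = Add(1482, -1044) = 438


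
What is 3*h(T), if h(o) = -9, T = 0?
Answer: -27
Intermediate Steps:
3*h(T) = 3*(-9) = -27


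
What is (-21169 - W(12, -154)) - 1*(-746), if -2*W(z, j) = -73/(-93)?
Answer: -3798605/186 ≈ -20423.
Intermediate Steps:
W(z, j) = -73/186 (W(z, j) = -(-73)/(2*(-93)) = -(-73)*(-1)/(2*93) = -1/2*73/93 = -73/186)
(-21169 - W(12, -154)) - 1*(-746) = (-21169 - 1*(-73/186)) - 1*(-746) = (-21169 + 73/186) + 746 = -3937361/186 + 746 = -3798605/186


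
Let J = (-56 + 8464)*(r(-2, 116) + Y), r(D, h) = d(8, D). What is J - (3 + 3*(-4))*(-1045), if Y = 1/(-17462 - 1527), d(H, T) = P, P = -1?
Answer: -338259465/18989 ≈ -17813.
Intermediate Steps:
d(H, T) = -1
r(D, h) = -1
Y = -1/18989 (Y = 1/(-18989) = -1/18989 ≈ -5.2662e-5)
J = -159667920/18989 (J = (-56 + 8464)*(-1 - 1/18989) = 8408*(-18990/18989) = -159667920/18989 ≈ -8408.4)
J - (3 + 3*(-4))*(-1045) = -159667920/18989 - (3 + 3*(-4))*(-1045) = -159667920/18989 - (3 - 12)*(-1045) = -159667920/18989 - (-9)*(-1045) = -159667920/18989 - 1*9405 = -159667920/18989 - 9405 = -338259465/18989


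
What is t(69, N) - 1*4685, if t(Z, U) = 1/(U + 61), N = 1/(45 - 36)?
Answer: -2576741/550 ≈ -4685.0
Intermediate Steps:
N = ⅑ (N = 1/9 = ⅑ ≈ 0.11111)
t(Z, U) = 1/(61 + U)
t(69, N) - 1*4685 = 1/(61 + ⅑) - 1*4685 = 1/(550/9) - 4685 = 9/550 - 4685 = -2576741/550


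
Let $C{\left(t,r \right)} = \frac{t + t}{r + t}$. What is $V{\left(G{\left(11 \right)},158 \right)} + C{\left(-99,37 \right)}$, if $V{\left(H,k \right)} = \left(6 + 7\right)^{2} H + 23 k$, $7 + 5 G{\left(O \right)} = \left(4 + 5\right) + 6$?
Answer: $\frac{605677}{155} \approx 3907.6$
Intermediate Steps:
$C{\left(t,r \right)} = \frac{2 t}{r + t}$
$G{\left(O \right)} = \frac{8}{5}$ ($G{\left(O \right)} = - \frac{7}{5} + \frac{\left(4 + 5\right) + 6}{5} = - \frac{7}{5} + \frac{9 + 6}{5} = - \frac{7}{5} + \frac{1}{5} \cdot 15 = - \frac{7}{5} + 3 = \frac{8}{5}$)
$V{\left(H,k \right)} = 23 k + 169 H$ ($V{\left(H,k \right)} = 13^{2} H + 23 k = 169 H + 23 k = 23 k + 169 H$)
$V{\left(G{\left(11 \right)},158 \right)} + C{\left(-99,37 \right)} = \left(23 \cdot 158 + 169 \cdot \frac{8}{5}\right) + 2 \left(-99\right) \frac{1}{37 - 99} = \left(3634 + \frac{1352}{5}\right) + 2 \left(-99\right) \frac{1}{-62} = \frac{19522}{5} + 2 \left(-99\right) \left(- \frac{1}{62}\right) = \frac{19522}{5} + \frac{99}{31} = \frac{605677}{155}$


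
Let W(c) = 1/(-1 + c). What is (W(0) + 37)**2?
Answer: 1296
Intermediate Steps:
(W(0) + 37)**2 = (1/(-1 + 0) + 37)**2 = (1/(-1) + 37)**2 = (-1 + 37)**2 = 36**2 = 1296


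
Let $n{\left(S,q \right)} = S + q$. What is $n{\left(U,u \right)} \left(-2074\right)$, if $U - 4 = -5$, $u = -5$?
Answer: $12444$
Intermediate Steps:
$U = -1$ ($U = 4 - 5 = -1$)
$n{\left(U,u \right)} \left(-2074\right) = \left(-1 - 5\right) \left(-2074\right) = \left(-6\right) \left(-2074\right) = 12444$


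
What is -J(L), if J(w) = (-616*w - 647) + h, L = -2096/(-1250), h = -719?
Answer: 1499318/625 ≈ 2398.9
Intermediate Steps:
L = 1048/625 (L = -2096*(-1/1250) = 1048/625 ≈ 1.6768)
J(w) = -1366 - 616*w (J(w) = (-616*w - 647) - 719 = (-647 - 616*w) - 719 = -1366 - 616*w)
-J(L) = -(-1366 - 616*1048/625) = -(-1366 - 645568/625) = -1*(-1499318/625) = 1499318/625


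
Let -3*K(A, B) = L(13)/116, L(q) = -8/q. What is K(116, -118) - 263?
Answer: -297451/1131 ≈ -263.00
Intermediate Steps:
K(A, B) = 2/1131 (K(A, B) = -(-8/13)/(3*116) = -(-8*1/13)/(3*116) = -(-8)/(39*116) = -⅓*(-2/377) = 2/1131)
K(116, -118) - 263 = 2/1131 - 263 = -297451/1131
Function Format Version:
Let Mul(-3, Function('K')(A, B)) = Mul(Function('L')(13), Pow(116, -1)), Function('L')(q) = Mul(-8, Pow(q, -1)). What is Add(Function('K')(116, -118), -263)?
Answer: Rational(-297451, 1131) ≈ -263.00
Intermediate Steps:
Function('K')(A, B) = Rational(2, 1131) (Function('K')(A, B) = Mul(Rational(-1, 3), Mul(Mul(-8, Pow(13, -1)), Pow(116, -1))) = Mul(Rational(-1, 3), Mul(Mul(-8, Rational(1, 13)), Rational(1, 116))) = Mul(Rational(-1, 3), Mul(Rational(-8, 13), Rational(1, 116))) = Mul(Rational(-1, 3), Rational(-2, 377)) = Rational(2, 1131))
Add(Function('K')(116, -118), -263) = Add(Rational(2, 1131), -263) = Rational(-297451, 1131)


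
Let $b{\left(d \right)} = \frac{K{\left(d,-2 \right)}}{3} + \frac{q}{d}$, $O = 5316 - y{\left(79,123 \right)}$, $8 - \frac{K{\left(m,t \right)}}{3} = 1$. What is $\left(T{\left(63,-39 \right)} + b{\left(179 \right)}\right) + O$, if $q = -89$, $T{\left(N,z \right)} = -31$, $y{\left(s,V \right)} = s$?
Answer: $\frac{933038}{179} \approx 5212.5$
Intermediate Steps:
$K{\left(m,t \right)} = 21$ ($K{\left(m,t \right)} = 24 - 3 = 21$)
$O = 5237$ ($O = 5316 - 79 = 5237$)
$b{\left(d \right)} = 7 - \frac{89}{d}$ ($b{\left(d \right)} = \frac{21}{3} - \frac{89}{d} = 21 \cdot \frac{1}{3} - \frac{89}{d} = 7 - \frac{89}{d}$)
$\left(T{\left(63,-39 \right)} + b{\left(179 \right)}\right) + O = \left(-31 + \left(7 - \frac{89}{179}\right)\right) + 5237 = \left(-31 + \frac{1164}{179}\right) + 5237 = - \frac{4385}{179} + 5237 = \frac{933038}{179}$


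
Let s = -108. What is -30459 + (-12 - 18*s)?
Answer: -28527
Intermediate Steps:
-30459 + (-12 - 18*s) = -30459 + (-12 - 18*(-108)) = -30459 + (-12 + 1944) = -30459 + 1932 = -28527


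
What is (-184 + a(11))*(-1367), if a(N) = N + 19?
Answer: 210518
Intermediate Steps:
a(N) = 19 + N
(-184 + a(11))*(-1367) = (-184 + (19 + 11))*(-1367) = (-184 + 30)*(-1367) = -154*(-1367) = 210518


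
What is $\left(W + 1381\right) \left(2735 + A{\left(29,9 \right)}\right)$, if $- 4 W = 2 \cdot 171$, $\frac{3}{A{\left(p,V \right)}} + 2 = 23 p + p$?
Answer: $\frac{4917958963}{1388} \approx 3.5432 \cdot 10^{6}$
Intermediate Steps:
$A{\left(p,V \right)} = \frac{3}{-2 + 24 p}$ ($A{\left(p,V \right)} = \frac{3}{-2 + \left(23 p + p\right)} = \frac{3}{-2 + 24 p}$)
$W = - \frac{171}{2}$ ($W = - \frac{2 \cdot 171}{4} = \left(- \frac{1}{4}\right) 342 = - \frac{171}{2} \approx -85.5$)
$\left(W + 1381\right) \left(2735 + A{\left(29,9 \right)}\right) = \left(- \frac{171}{2} + 1381\right) \left(2735 + \frac{3}{2 \left(-1 + 12 \cdot 29\right)}\right) = \frac{2591 \left(2735 + \frac{3}{2 \left(-1 + 348\right)}\right)}{2} = \frac{2591 \left(2735 + \frac{3}{2 \cdot 347}\right)}{2} = \frac{2591 \left(2735 + \frac{3}{2} \cdot \frac{1}{347}\right)}{2} = \frac{2591 \left(2735 + \frac{3}{694}\right)}{2} = \frac{2591}{2} \cdot \frac{1898093}{694} = \frac{4917958963}{1388}$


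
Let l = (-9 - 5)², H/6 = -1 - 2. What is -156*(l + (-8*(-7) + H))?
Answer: -36504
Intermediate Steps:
H = -18 (H = 6*(-1 - 2) = 6*(-3) = -18)
l = 196 (l = (-14)² = 196)
-156*(l + (-8*(-7) + H)) = -156*(196 + (-8*(-7) - 18)) = -156*(196 + (56 - 18)) = -156*(196 + 38) = -156*234 = -36504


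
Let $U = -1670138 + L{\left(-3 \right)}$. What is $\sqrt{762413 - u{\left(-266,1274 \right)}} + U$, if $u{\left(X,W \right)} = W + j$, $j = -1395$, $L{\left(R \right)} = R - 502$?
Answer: $-1670643 + 27 \sqrt{1046} \approx -1.6698 \cdot 10^{6}$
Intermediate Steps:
$L{\left(R \right)} = -502 + R$
$u{\left(X,W \right)} = -1395 + W$ ($u{\left(X,W \right)} = W - 1395 = -1395 + W$)
$U = -1670643$ ($U = -1670138 - 505 = -1670643$)
$\sqrt{762413 - u{\left(-266,1274 \right)}} + U = \sqrt{762413 - \left(-1395 + 1274\right)} - 1670643 = \sqrt{762413 - -121} - 1670643 = \sqrt{762413 + 121} - 1670643 = \sqrt{762534} - 1670643 = 27 \sqrt{1046} - 1670643 = -1670643 + 27 \sqrt{1046}$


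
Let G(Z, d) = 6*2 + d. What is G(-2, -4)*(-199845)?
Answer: -1598760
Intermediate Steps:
G(Z, d) = 12 + d
G(-2, -4)*(-199845) = (12 - 4)*(-199845) = 8*(-199845) = -1598760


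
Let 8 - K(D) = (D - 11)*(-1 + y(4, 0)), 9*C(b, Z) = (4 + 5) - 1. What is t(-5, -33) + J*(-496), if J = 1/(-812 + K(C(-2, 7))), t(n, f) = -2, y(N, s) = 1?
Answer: -278/201 ≈ -1.3831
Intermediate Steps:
C(b, Z) = 8/9 (C(b, Z) = ((4 + 5) - 1)/9 = (9 - 1)/9 = (1/9)*8 = 8/9)
K(D) = 8 (K(D) = 8 - (D - 11)*(-1 + 1) = 8 - (-11 + D)*0 = 8 - 1*0 = 8 + 0 = 8)
J = -1/804 (J = 1/(-812 + 8) = 1/(-804) = -1/804 ≈ -0.0012438)
t(-5, -33) + J*(-496) = -2 - 1/804*(-496) = -2 + 124/201 = -278/201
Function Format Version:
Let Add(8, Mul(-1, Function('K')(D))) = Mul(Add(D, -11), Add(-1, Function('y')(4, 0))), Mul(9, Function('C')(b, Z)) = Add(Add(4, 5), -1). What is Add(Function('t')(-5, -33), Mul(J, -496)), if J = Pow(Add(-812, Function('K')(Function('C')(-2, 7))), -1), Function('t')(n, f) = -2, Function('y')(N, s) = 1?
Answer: Rational(-278, 201) ≈ -1.3831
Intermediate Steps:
Function('C')(b, Z) = Rational(8, 9) (Function('C')(b, Z) = Mul(Rational(1, 9), Add(Add(4, 5), -1)) = Mul(Rational(1, 9), Add(9, -1)) = Mul(Rational(1, 9), 8) = Rational(8, 9))
Function('K')(D) = 8 (Function('K')(D) = Add(8, Mul(-1, Mul(Add(D, -11), Add(-1, 1)))) = Add(8, Mul(-1, Mul(Add(-11, D), 0))) = Add(8, Mul(-1, 0)) = Add(8, 0) = 8)
J = Rational(-1, 804) (J = Pow(Add(-812, 8), -1) = Pow(-804, -1) = Rational(-1, 804) ≈ -0.0012438)
Add(Function('t')(-5, -33), Mul(J, -496)) = Add(-2, Mul(Rational(-1, 804), -496)) = Add(-2, Rational(124, 201)) = Rational(-278, 201)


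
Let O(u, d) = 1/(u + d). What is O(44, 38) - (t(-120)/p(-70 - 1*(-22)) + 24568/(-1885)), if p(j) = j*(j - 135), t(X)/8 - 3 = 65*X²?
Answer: -11871992461/14143155 ≈ -839.42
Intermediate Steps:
t(X) = 24 + 520*X² (t(X) = 24 + 8*(65*X²) = 24 + 520*X²)
p(j) = j*(-135 + j)
O(u, d) = 1/(d + u)
O(44, 38) - (t(-120)/p(-70 - 1*(-22)) + 24568/(-1885)) = 1/(38 + 44) - ((24 + 520*(-120)²)/(((-70 - 1*(-22))*(-135 + (-70 - 1*(-22))))) + 24568/(-1885)) = 1/82 - ((24 + 520*14400)/(((-70 + 22)*(-135 + (-70 + 22)))) + 24568*(-1/1885)) = 1/82 - ((24 + 7488000)/((-48*(-135 - 48))) - 24568/1885) = 1/82 - (7488024/((-48*(-183))) - 24568/1885) = 1/82 - (7488024/8784 - 24568/1885) = 1/82 - (7488024*(1/8784) - 24568/1885) = 1/82 - (312001/366 - 24568/1885) = 1/82 - 1*579129997/689910 = 1/82 - 579129997/689910 = -11871992461/14143155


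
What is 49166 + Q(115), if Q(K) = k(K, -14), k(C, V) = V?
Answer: 49152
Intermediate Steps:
Q(K) = -14
49166 + Q(115) = 49166 - 14 = 49152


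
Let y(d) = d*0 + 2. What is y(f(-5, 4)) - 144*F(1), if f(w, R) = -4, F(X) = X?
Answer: -142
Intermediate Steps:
y(d) = 2 (y(d) = 0 + 2 = 2)
y(f(-5, 4)) - 144*F(1) = 2 - 144*1 = 2 - 144 = -142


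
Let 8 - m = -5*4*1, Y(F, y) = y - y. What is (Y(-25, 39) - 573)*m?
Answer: -16044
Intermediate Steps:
Y(F, y) = 0
m = 28 (m = 8 - (-5*4) = 8 - (-20) = 8 - 1*(-20) = 8 + 20 = 28)
(Y(-25, 39) - 573)*m = (0 - 573)*28 = -573*28 = -16044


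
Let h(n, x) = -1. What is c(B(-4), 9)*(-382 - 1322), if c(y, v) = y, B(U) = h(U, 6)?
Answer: 1704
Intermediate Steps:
B(U) = -1
c(B(-4), 9)*(-382 - 1322) = -(-382 - 1322) = -1*(-1704) = 1704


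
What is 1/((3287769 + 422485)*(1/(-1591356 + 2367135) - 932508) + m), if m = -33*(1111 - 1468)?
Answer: -775779/2684072398613985275 ≈ -2.8903e-13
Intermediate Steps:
m = 11781 (m = -33*(-357) = 11781)
1/((3287769 + 422485)*(1/(-1591356 + 2367135) - 932508) + m) = 1/((3287769 + 422485)*(1/(-1591356 + 2367135) - 932508) + 11781) = 1/(3710254*(1/775779 - 932508) + 11781) = 1/(3710254*(-723420123731/775779) + 11781) = 1/(-2684072407753437674/775779 + 11781) = 1/(-2684072398613985275/775779) = -775779/2684072398613985275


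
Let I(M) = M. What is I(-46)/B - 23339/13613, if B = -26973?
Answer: -628896649/367183449 ≈ -1.7128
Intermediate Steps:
I(-46)/B - 23339/13613 = -46/(-26973) - 23339/13613 = -46*(-1/26973) - 23339*1/13613 = 46/26973 - 23339/13613 = -628896649/367183449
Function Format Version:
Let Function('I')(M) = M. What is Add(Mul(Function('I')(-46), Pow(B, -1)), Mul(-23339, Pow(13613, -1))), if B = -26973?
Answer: Rational(-628896649, 367183449) ≈ -1.7128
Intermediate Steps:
Add(Mul(Function('I')(-46), Pow(B, -1)), Mul(-23339, Pow(13613, -1))) = Add(Mul(-46, Pow(-26973, -1)), Mul(-23339, Pow(13613, -1))) = Add(Mul(-46, Rational(-1, 26973)), Mul(-23339, Rational(1, 13613))) = Add(Rational(46, 26973), Rational(-23339, 13613)) = Rational(-628896649, 367183449)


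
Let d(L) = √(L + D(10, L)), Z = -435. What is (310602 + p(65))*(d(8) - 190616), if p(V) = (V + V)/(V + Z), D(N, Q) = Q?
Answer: -2190562853732/37 ≈ -5.9204e+10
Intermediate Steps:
p(V) = 2*V/(-435 + V) (p(V) = (V + V)/(V - 435) = (2*V)/(-435 + V) = 2*V/(-435 + V))
d(L) = √2*√L (d(L) = √(L + L) = √(2*L) = √2*√L)
(310602 + p(65))*(d(8) - 190616) = (310602 + 2*65/(-435 + 65))*(√2*√8 - 190616) = (310602 + 2*65/(-370))*(√2*(2*√2) - 190616) = (310602 + 2*65*(-1/370))*(4 - 190616) = (310602 - 13/37)*(-190612) = (11492261/37)*(-190612) = -2190562853732/37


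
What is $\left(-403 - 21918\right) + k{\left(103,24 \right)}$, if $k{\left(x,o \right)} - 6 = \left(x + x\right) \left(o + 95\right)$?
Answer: $2199$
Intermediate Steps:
$k{\left(x,o \right)} = 6 + 2 x \left(95 + o\right)$ ($k{\left(x,o \right)} = 6 + \left(x + x\right) \left(o + 95\right) = 6 + 2 x \left(95 + o\right)$)
$\left(-403 - 21918\right) + k{\left(103,24 \right)} = \left(-403 - 21918\right) + \left(6 + 190 \cdot 103 + 2 \cdot 24 \cdot 103\right) = -22321 + \left(6 + 19570 + 4944\right) = -22321 + 24520 = 2199$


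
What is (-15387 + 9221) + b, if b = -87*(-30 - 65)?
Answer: 2099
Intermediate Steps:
b = 8265 (b = -87*(-95) = 8265)
(-15387 + 9221) + b = (-15387 + 9221) + 8265 = -6166 + 8265 = 2099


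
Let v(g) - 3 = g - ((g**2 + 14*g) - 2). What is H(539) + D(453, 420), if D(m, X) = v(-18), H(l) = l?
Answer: 454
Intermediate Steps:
v(g) = 5 - g**2 - 13*g (v(g) = 3 + (g - ((g**2 + 14*g) - 2)) = 3 + (g - (-2 + g**2 + 14*g)) = 3 + (g + (2 - g**2 - 14*g)) = 3 + (2 - g**2 - 13*g) = 5 - g**2 - 13*g)
D(m, X) = -85 (D(m, X) = 5 - 1*(-18)**2 - 13*(-18) = 5 - 1*324 + 234 = 5 - 324 + 234 = -85)
H(539) + D(453, 420) = 539 - 85 = 454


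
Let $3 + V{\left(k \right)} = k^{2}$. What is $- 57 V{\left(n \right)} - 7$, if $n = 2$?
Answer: $-64$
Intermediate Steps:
$V{\left(k \right)} = -3 + k^{2}$
$- 57 V{\left(n \right)} - 7 = - 57 \left(-3 + 2^{2}\right) - 7 = - 57 \left(-3 + 4\right) - 7 = \left(-57\right) 1 - 7 = -57 - 7 = -64$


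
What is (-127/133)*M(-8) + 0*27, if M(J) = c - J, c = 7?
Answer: -1905/133 ≈ -14.323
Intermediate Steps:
M(J) = 7 - J
(-127/133)*M(-8) + 0*27 = (-127/133)*(7 - 1*(-8)) + 0*27 = (-127*1/133)*(7 + 8) + 0 = -127/133*15 + 0 = -1905/133 + 0 = -1905/133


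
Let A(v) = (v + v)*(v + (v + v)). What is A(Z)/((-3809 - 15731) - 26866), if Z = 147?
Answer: -64827/23203 ≈ -2.7939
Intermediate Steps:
A(v) = 6*v² (A(v) = (2*v)*(v + 2*v) = (2*v)*(3*v) = 6*v²)
A(Z)/((-3809 - 15731) - 26866) = (6*147²)/((-3809 - 15731) - 26866) = (6*21609)/(-19540 - 26866) = 129654/(-46406) = 129654*(-1/46406) = -64827/23203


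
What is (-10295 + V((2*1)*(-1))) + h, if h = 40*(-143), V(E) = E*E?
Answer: -16011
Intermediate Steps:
V(E) = E**2
h = -5720
(-10295 + V((2*1)*(-1))) + h = (-10295 + ((2*1)*(-1))**2) - 5720 = (-10295 + (2*(-1))**2) - 5720 = (-10295 + (-2)**2) - 5720 = (-10295 + 4) - 5720 = -10291 - 5720 = -16011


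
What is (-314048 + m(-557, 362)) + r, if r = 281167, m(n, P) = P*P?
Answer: 98163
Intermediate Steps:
m(n, P) = P²
(-314048 + m(-557, 362)) + r = (-314048 + 362²) + 281167 = (-314048 + 131044) + 281167 = -183004 + 281167 = 98163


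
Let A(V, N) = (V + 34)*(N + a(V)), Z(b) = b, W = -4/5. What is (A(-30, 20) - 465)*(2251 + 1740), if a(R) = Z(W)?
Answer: -7746531/5 ≈ -1.5493e+6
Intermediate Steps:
W = -⅘ (W = -4*⅕ = -⅘ ≈ -0.80000)
a(R) = -⅘
A(V, N) = (34 + V)*(-⅘ + N) (A(V, N) = (V + 34)*(N - ⅘) = (34 + V)*(-⅘ + N))
(A(-30, 20) - 465)*(2251 + 1740) = ((-136/5 + 34*20 - ⅘*(-30) + 20*(-30)) - 465)*(2251 + 1740) = ((-136/5 + 680 + 24 - 600) - 465)*3991 = (384/5 - 465)*3991 = -1941/5*3991 = -7746531/5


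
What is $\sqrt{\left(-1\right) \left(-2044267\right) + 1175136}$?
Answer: $\sqrt{3219403} \approx 1794.3$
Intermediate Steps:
$\sqrt{\left(-1\right) \left(-2044267\right) + 1175136} = \sqrt{2044267 + 1175136} = \sqrt{3219403}$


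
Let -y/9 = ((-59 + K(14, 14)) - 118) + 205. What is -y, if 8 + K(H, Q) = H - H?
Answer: 180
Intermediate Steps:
K(H, Q) = -8 (K(H, Q) = -8 + (H - H) = -8 + 0 = -8)
y = -180 (y = -9*(((-59 - 8) - 118) + 205) = -9*((-67 - 118) + 205) = -9*(-185 + 205) = -9*20 = -180)
-y = -1*(-180) = 180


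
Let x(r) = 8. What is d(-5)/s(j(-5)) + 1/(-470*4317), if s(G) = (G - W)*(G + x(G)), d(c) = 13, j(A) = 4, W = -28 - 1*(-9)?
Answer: 4396099/93333540 ≈ 0.047101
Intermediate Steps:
W = -19 (W = -28 + 9 = -19)
s(G) = (8 + G)*(19 + G) (s(G) = (G - 1*(-19))*(G + 8) = (G + 19)*(8 + G) = (19 + G)*(8 + G) = (8 + G)*(19 + G))
d(-5)/s(j(-5)) + 1/(-470*4317) = 13/(152 + 4² + 27*4) + 1/(-470*4317) = 13/(152 + 16 + 108) - 1/470*1/4317 = 13/276 - 1/2028990 = 4396099/93333540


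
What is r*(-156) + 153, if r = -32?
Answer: 5145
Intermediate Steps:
r*(-156) + 153 = -32*(-156) + 153 = 4992 + 153 = 5145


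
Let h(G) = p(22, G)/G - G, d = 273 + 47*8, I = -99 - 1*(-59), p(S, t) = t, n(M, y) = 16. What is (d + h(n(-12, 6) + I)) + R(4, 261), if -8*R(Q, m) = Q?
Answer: 1347/2 ≈ 673.50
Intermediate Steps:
R(Q, m) = -Q/8
I = -40 (I = -99 + 59 = -40)
d = 649 (d = 273 + 376 = 649)
h(G) = 1 - G (h(G) = G/G - G = 1 - G)
(d + h(n(-12, 6) + I)) + R(4, 261) = (649 + (1 - (16 - 40))) - ⅛*4 = (649 + (1 - 1*(-24))) - ½ = (649 + (1 + 24)) - ½ = (649 + 25) - ½ = 674 - ½ = 1347/2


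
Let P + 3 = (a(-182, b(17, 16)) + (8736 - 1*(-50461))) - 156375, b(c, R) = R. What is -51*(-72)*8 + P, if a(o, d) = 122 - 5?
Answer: -67688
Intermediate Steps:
a(o, d) = 117
P = -97064 (P = -3 + ((117 + (8736 - 1*(-50461))) - 156375) = -3 + ((117 + (8736 + 50461)) - 156375) = -3 + ((117 + 59197) - 156375) = -3 + (59314 - 156375) = -3 - 97061 = -97064)
-51*(-72)*8 + P = -51*(-72)*8 - 97064 = 3672*8 - 97064 = 29376 - 97064 = -67688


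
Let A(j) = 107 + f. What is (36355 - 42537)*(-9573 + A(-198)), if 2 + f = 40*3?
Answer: 57789336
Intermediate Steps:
f = 118 (f = -2 + 40*3 = -2 + 120 = 118)
A(j) = 225 (A(j) = 107 + 118 = 225)
(36355 - 42537)*(-9573 + A(-198)) = (36355 - 42537)*(-9573 + 225) = -6182*(-9348) = 57789336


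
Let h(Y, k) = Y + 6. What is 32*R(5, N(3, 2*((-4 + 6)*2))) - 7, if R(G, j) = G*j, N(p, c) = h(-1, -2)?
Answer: 793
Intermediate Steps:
h(Y, k) = 6 + Y
N(p, c) = 5 (N(p, c) = 6 - 1 = 5)
32*R(5, N(3, 2*((-4 + 6)*2))) - 7 = 32*(5*5) - 7 = 32*25 - 7 = 800 - 7 = 793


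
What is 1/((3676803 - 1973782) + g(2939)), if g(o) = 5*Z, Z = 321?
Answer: 1/1704626 ≈ 5.8664e-7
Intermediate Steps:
g(o) = 1605 (g(o) = 5*321 = 1605)
1/((3676803 - 1973782) + g(2939)) = 1/((3676803 - 1973782) + 1605) = 1/(1703021 + 1605) = 1/1704626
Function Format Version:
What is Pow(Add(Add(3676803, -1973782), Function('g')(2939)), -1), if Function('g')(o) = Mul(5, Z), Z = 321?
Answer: Rational(1, 1704626) ≈ 5.8664e-7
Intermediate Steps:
Function('g')(o) = 1605 (Function('g')(o) = Mul(5, 321) = 1605)
Pow(Add(Add(3676803, -1973782), Function('g')(2939)), -1) = Pow(Add(Add(3676803, -1973782), 1605), -1) = Pow(Add(1703021, 1605), -1) = Pow(1704626, -1) = Rational(1, 1704626)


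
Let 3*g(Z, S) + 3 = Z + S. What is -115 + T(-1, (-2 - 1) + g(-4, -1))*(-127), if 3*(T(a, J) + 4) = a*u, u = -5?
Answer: 544/3 ≈ 181.33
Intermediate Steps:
g(Z, S) = -1 + S/3 + Z/3 (g(Z, S) = -1 + (Z + S)/3 = -1 + (S + Z)/3 = -1 + (S/3 + Z/3) = -1 + S/3 + Z/3)
T(a, J) = -4 - 5*a/3 (T(a, J) = -4 + (a*(-5))/3 = -4 + (-5*a)/3 = -4 - 5*a/3)
-115 + T(-1, (-2 - 1) + g(-4, -1))*(-127) = -115 + (-4 - 5/3*(-1))*(-127) = -115 + (-4 + 5/3)*(-127) = -115 - 7/3*(-127) = -115 + 889/3 = 544/3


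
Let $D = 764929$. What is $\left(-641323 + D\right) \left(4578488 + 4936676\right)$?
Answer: $1176131361384$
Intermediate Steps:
$\left(-641323 + D\right) \left(4578488 + 4936676\right) = \left(-641323 + 764929\right) \left(4578488 + 4936676\right) = 123606 \cdot 9515164 = 1176131361384$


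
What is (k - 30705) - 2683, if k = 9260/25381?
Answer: -847411568/25381 ≈ -33388.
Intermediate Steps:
k = 9260/25381 (k = 9260*(1/25381) = 9260/25381 ≈ 0.36484)
(k - 30705) - 2683 = (9260/25381 - 30705) - 2683 = -779314345/25381 - 2683 = -847411568/25381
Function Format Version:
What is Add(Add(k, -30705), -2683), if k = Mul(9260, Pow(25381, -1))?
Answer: Rational(-847411568, 25381) ≈ -33388.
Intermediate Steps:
k = Rational(9260, 25381) (k = Mul(9260, Rational(1, 25381)) = Rational(9260, 25381) ≈ 0.36484)
Add(Add(k, -30705), -2683) = Add(Add(Rational(9260, 25381), -30705), -2683) = Add(Rational(-779314345, 25381), -2683) = Rational(-847411568, 25381)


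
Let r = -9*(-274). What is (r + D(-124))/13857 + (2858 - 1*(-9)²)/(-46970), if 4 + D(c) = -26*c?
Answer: 228590531/650863290 ≈ 0.35121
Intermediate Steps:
D(c) = -4 - 26*c
r = 2466
(r + D(-124))/13857 + (2858 - 1*(-9)²)/(-46970) = (2466 + (-4 - 26*(-124)))/13857 + (2858 - 1*(-9)²)/(-46970) = (2466 + (-4 + 3224))*(1/13857) + (2858 - 1*81)*(-1/46970) = (2466 + 3220)*(1/13857) + (2858 - 81)*(-1/46970) = 5686*(1/13857) + 2777*(-1/46970) = 5686/13857 - 2777/46970 = 228590531/650863290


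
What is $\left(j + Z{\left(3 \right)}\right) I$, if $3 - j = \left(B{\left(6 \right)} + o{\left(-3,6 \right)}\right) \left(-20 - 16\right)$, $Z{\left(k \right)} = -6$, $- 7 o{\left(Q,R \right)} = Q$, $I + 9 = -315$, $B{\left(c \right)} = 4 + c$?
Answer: $- \frac{844668}{7} \approx -1.2067 \cdot 10^{5}$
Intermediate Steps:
$I = -324$ ($I = -9 - 315 = -324$)
$o{\left(Q,R \right)} = - \frac{Q}{7}$
$j = \frac{2649}{7}$ ($j = 3 - \left(\left(4 + 6\right) - - \frac{3}{7}\right) \left(-20 - 16\right) = 3 - \left(10 + \frac{3}{7}\right) \left(-36\right) = 3 - \frac{73}{7} \left(-36\right) = 3 - - \frac{2628}{7} = 3 + \frac{2628}{7} = \frac{2649}{7} \approx 378.43$)
$\left(j + Z{\left(3 \right)}\right) I = \left(\frac{2649}{7} - 6\right) \left(-324\right) = \frac{2607}{7} \left(-324\right) = - \frac{844668}{7}$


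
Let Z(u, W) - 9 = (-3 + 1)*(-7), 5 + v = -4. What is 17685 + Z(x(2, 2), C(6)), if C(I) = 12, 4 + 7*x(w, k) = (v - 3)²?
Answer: 17708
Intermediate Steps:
v = -9 (v = -5 - 4 = -9)
x(w, k) = 20 (x(w, k) = -4/7 + (-9 - 3)²/7 = -4/7 + (⅐)*(-12)² = -4/7 + (⅐)*144 = -4/7 + 144/7 = 20)
Z(u, W) = 23 (Z(u, W) = 9 + (-3 + 1)*(-7) = 9 - 2*(-7) = 9 + 14 = 23)
17685 + Z(x(2, 2), C(6)) = 17685 + 23 = 17708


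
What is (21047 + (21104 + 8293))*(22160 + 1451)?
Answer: 1191033284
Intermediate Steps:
(21047 + (21104 + 8293))*(22160 + 1451) = (21047 + 29397)*23611 = 50444*23611 = 1191033284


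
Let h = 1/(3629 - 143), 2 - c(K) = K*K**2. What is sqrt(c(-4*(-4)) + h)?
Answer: I*sqrt(49751086938)/3486 ≈ 63.984*I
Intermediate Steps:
c(K) = 2 - K**3 (c(K) = 2 - K*K**2 = 2 - K**3)
h = 1/3486 ≈ 0.00028686
sqrt(c(-4*(-4)) + h) = sqrt((2 - (-4*(-4))**3) + 1/3486) = sqrt((2 - 1*16**3) + 1/3486) = sqrt((2 - 1*4096) + 1/3486) = sqrt((2 - 4096) + 1/3486) = sqrt(-4094 + 1/3486) = sqrt(-14271683/3486) = I*sqrt(49751086938)/3486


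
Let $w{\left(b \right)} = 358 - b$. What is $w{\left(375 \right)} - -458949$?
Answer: $458932$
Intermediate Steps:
$w{\left(375 \right)} - -458949 = \left(358 - 375\right) - -458949 = \left(358 - 375\right) + 458949 = -17 + 458949 = 458932$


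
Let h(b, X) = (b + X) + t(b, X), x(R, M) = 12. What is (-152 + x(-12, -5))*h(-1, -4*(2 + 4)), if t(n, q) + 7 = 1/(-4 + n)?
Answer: 4508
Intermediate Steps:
t(n, q) = -7 + 1/(-4 + n)
h(b, X) = X + b + (29 - 7*b)/(-4 + b) (h(b, X) = (b + X) + (29 - 7*b)/(-4 + b) = (X + b) + (29 - 7*b)/(-4 + b) = X + b + (29 - 7*b)/(-4 + b))
(-152 + x(-12, -5))*h(-1, -4*(2 + 4)) = (-152 + 12)*((29 - 7*(-1) + (-4 - 1)*(-4*(2 + 4) - 1))/(-4 - 1)) = -140*(29 + 7 - 5*(-4*6 - 1))/(-5) = -(-28)*(29 + 7 - 5*(-24 - 1)) = -(-28)*(29 + 7 - 5*(-25)) = -(-28)*(29 + 7 + 125) = -(-28)*161 = -140*(-161/5) = 4508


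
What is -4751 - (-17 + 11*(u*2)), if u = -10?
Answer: -4514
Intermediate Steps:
-4751 - (-17 + 11*(u*2)) = -4751 - (-17 + 11*(-10*2)) = -4751 - (-17 + 11*(-20)) = -4751 - (-17 - 220) = -4751 - 1*(-237) = -4751 + 237 = -4514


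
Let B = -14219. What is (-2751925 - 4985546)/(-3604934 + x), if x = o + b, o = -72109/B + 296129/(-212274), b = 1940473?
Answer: 23354194465028826/5023871497143151 ≈ 4.6486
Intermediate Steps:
o = 11096207615/3018324006 (o = -72109/(-14219) + 296129/(-212274) = -72109*(-1/14219) + 296129*(-1/212274) = 72109/14219 - 296129/212274 = 11096207615/3018324006 ≈ 3.6763)
x = 5856987335102453/3018324006 (x = 11096207615/3018324006 + 1940473 = 5856987335102453/3018324006 ≈ 1.9405e+6)
(-2751925 - 4985546)/(-3604934 + x) = (-2751925 - 4985546)/(-3604934 + 5856987335102453/3018324006) = -7737471/(-5023871497143151/3018324006) = -7737471*(-3018324006/5023871497143151) = 23354194465028826/5023871497143151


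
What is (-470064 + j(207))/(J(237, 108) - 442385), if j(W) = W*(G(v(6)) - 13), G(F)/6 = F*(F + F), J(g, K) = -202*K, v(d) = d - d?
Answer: 472755/464201 ≈ 1.0184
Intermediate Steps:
v(d) = 0
G(F) = 12*F² (G(F) = 6*(F*(F + F)) = 6*(F*(2*F)) = 6*(2*F²) = 12*F²)
j(W) = -13*W (j(W) = W*(12*0² - 13) = W*(12*0 - 13) = W*(0 - 13) = W*(-13) = -13*W)
(-470064 + j(207))/(J(237, 108) - 442385) = (-470064 - 13*207)/(-202*108 - 442385) = (-470064 - 2691)/(-21816 - 442385) = -472755/(-464201) = -472755*(-1/464201) = 472755/464201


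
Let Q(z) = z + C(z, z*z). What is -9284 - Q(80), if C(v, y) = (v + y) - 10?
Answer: -15834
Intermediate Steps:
C(v, y) = -10 + v + y
Q(z) = -10 + z² + 2*z (Q(z) = z + (-10 + z + z*z) = z + (-10 + z + z²) = -10 + z² + 2*z)
-9284 - Q(80) = -9284 - (-10 + 80² + 2*80) = -9284 - (-10 + 6400 + 160) = -9284 - 1*6550 = -9284 - 6550 = -15834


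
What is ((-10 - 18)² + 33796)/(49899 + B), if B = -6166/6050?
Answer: 3735875/5390764 ≈ 0.69301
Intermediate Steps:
B = -3083/3025 (B = -6166*1/6050 = -3083/3025 ≈ -1.0192)
((-10 - 18)² + 33796)/(49899 + B) = ((-10 - 18)² + 33796)/(49899 - 3083/3025) = ((-28)² + 33796)/(150941392/3025) = (784 + 33796)*(3025/150941392) = 34580*(3025/150941392) = 3735875/5390764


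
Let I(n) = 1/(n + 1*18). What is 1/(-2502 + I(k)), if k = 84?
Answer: -102/255203 ≈ -0.00039968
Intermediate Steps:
I(n) = 1/(18 + n) (I(n) = 1/(n + 18) = 1/(18 + n))
1/(-2502 + I(k)) = 1/(-2502 + 1/(18 + 84)) = 1/(-2502 + 1/102) = 1/(-255203/102) = -102/255203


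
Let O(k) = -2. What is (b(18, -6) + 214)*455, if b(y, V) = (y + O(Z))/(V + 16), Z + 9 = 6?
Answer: 98098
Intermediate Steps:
Z = -3 (Z = -9 + 6 = -3)
b(y, V) = (-2 + y)/(16 + V) (b(y, V) = (y - 2)/(V + 16) = (-2 + y)/(16 + V))
(b(18, -6) + 214)*455 = ((-2 + 18)/(16 - 6) + 214)*455 = (16/10 + 214)*455 = ((⅒)*16 + 214)*455 = (8/5 + 214)*455 = (1078/5)*455 = 98098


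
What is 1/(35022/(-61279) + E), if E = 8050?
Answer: 61279/493260928 ≈ 0.00012423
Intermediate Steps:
1/(35022/(-61279) + E) = 1/(35022/(-61279) + 8050) = 1/(35022*(-1/61279) + 8050) = 1/(-35022/61279 + 8050) = 1/(493260928/61279) = 61279/493260928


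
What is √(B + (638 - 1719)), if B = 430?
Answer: I*√651 ≈ 25.515*I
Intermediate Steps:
√(B + (638 - 1719)) = √(430 + (638 - 1719)) = √(430 - 1081) = √(-651) = I*√651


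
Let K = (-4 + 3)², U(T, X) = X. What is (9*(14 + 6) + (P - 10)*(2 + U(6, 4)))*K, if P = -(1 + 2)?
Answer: 102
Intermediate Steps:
K = 1 (K = (-1)² = 1)
P = -3 (P = -1*3 = -3)
(9*(14 + 6) + (P - 10)*(2 + U(6, 4)))*K = (9*(14 + 6) + (-3 - 10)*(2 + 4))*1 = (9*20 - 13*6)*1 = (180 - 78)*1 = 102*1 = 102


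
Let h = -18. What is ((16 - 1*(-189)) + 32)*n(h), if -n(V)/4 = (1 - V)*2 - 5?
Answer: -31284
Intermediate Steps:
n(V) = 12 + 8*V (n(V) = -4*((1 - V)*2 - 5) = -4*((2 - 2*V) - 5) = -4*(-3 - 2*V) = 12 + 8*V)
((16 - 1*(-189)) + 32)*n(h) = ((16 - 1*(-189)) + 32)*(12 + 8*(-18)) = ((16 + 189) + 32)*(12 - 144) = (205 + 32)*(-132) = 237*(-132) = -31284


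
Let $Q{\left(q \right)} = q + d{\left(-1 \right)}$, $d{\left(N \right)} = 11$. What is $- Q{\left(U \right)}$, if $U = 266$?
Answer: $-277$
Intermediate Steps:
$Q{\left(q \right)} = 11 + q$ ($Q{\left(q \right)} = q + 11 = 11 + q$)
$- Q{\left(U \right)} = - (11 + 266) = \left(-1\right) 277 = -277$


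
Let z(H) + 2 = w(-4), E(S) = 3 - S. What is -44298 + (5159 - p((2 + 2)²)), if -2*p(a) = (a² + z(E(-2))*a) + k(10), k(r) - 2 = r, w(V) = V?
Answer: -39053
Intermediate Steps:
k(r) = 2 + r
z(H) = -6 (z(H) = -2 - 4 = -6)
p(a) = -6 + 3*a - a²/2 (p(a) = -((a² - 6*a) + (2 + 10))/2 = -((a² - 6*a) + 12)/2 = -(12 + a² - 6*a)/2 = -6 + 3*a - a²/2)
-44298 + (5159 - p((2 + 2)²)) = -44298 + (5159 - (-6 + 3*(2 + 2)² - (2 + 2)⁴/2)) = -44298 + (5159 - (-6 + 3*4² - (4²)²/2)) = -44298 + (5159 - (-6 + 3*16 - ½*16²)) = -44298 + (5159 - (-6 + 48 - ½*256)) = -44298 + (5159 - (-6 + 48 - 128)) = -44298 + (5159 - 1*(-86)) = -44298 + (5159 + 86) = -44298 + 5245 = -39053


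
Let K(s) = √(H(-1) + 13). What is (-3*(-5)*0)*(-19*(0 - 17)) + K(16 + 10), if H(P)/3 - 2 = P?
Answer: 4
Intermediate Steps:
H(P) = 6 + 3*P
K(s) = 4 (K(s) = √((6 + 3*(-1)) + 13) = √((6 - 3) + 13) = √(3 + 13) = √16 = 4)
(-3*(-5)*0)*(-19*(0 - 17)) + K(16 + 10) = (-3*(-5)*0)*(-19*(0 - 17)) + 4 = (15*0)*(-19*(-17)) + 4 = 0*323 + 4 = 0 + 4 = 4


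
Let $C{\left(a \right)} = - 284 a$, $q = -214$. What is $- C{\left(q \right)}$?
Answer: $-60776$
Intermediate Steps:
$- C{\left(q \right)} = - \left(-284\right) \left(-214\right) = \left(-1\right) 60776 = -60776$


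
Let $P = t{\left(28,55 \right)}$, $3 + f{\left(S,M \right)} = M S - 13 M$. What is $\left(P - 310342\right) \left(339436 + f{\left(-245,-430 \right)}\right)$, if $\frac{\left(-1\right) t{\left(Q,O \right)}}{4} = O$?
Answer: $-139868739626$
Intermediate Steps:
$t{\left(Q,O \right)} = - 4 O$
$f{\left(S,M \right)} = -3 - 13 M + M S$ ($f{\left(S,M \right)} = -3 + \left(M S - 13 M\right) = -3 + \left(- 13 M + M S\right) = -3 - 13 M + M S$)
$P = -220$ ($P = \left(-4\right) 55 = -220$)
$\left(P - 310342\right) \left(339436 + f{\left(-245,-430 \right)}\right) = \left(-220 - 310342\right) \left(339436 - -110937\right) = - 310562 \left(339436 + \left(-3 + 5590 + 105350\right)\right) = - 310562 \left(339436 + 110937\right) = \left(-310562\right) 450373 = -139868739626$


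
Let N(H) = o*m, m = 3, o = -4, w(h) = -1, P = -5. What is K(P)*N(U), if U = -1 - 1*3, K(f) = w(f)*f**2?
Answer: 300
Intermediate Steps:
K(f) = -f**2
U = -4 (U = -1 - 3 = -4)
N(H) = -12 (N(H) = -4*3 = -12)
K(P)*N(U) = -1*(-5)**2*(-12) = -1*25*(-12) = -25*(-12) = 300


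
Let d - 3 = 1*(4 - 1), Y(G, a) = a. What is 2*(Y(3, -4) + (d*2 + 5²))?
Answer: 66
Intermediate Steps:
d = 6 (d = 3 + 1*(4 - 1) = 3 + 1*3 = 3 + 3 = 6)
2*(Y(3, -4) + (d*2 + 5²)) = 2*(-4 + (6*2 + 5²)) = 2*(-4 + (12 + 25)) = 2*(-4 + 37) = 2*33 = 66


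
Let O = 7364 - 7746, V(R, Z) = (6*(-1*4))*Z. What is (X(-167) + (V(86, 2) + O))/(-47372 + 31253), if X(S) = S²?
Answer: -339/199 ≈ -1.7035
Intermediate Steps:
V(R, Z) = -24*Z (V(R, Z) = (6*(-4))*Z = -24*Z)
O = -382
(X(-167) + (V(86, 2) + O))/(-47372 + 31253) = ((-167)² + (-24*2 - 382))/(-47372 + 31253) = (27889 + (-48 - 382))/(-16119) = (27889 - 430)*(-1/16119) = 27459*(-1/16119) = -339/199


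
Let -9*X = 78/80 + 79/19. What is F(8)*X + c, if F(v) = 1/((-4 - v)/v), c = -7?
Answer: -67919/10260 ≈ -6.6198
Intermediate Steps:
X = -3901/6840 (X = -(78/80 + 79/19)/9 = -(78*(1/80) + 79*(1/19))/9 = -(39/40 + 79/19)/9 = -1/9*3901/760 = -3901/6840 ≈ -0.57032)
F(v) = v/(-4 - v) (F(v) = 1/((-4 - v)/v) = v/(-4 - v))
F(8)*X + c = -1*8/(4 + 8)*(-3901/6840) - 7 = -1*8/12*(-3901/6840) - 7 = -1*8*1/12*(-3901/6840) - 7 = -2/3*(-3901/6840) - 7 = 3901/10260 - 7 = -67919/10260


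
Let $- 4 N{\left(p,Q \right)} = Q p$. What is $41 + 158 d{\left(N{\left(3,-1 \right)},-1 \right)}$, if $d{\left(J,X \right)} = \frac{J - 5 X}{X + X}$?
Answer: $- \frac{1653}{4} \approx -413.25$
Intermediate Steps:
$N{\left(p,Q \right)} = - \frac{Q p}{4}$
$d{\left(J,X \right)} = \frac{J - 5 X}{2 X}$
$41 + 158 d{\left(N{\left(3,-1 \right)},-1 \right)} = 41 + 158 \frac{\left(- \frac{1}{4}\right) \left(-1\right) 3 - -5}{2 \left(-1\right)} = 41 + 158 \cdot \frac{1}{2} \left(-1\right) \left(\frac{3}{4} + 5\right) = 41 + 158 \cdot \frac{1}{2} \left(-1\right) \frac{23}{4} = 41 + 158 \left(- \frac{23}{8}\right) = 41 - \frac{1817}{4} = - \frac{1653}{4}$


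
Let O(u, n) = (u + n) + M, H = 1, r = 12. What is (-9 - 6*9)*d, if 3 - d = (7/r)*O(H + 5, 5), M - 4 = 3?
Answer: 945/2 ≈ 472.50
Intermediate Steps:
M = 7 (M = 4 + 3 = 7)
O(u, n) = 7 + n + u (O(u, n) = (u + n) + 7 = (n + u) + 7 = 7 + n + u)
d = -15/2 (d = 3 - 7/12*(7 + 5 + (1 + 5)) = 3 - 7*(1/12)*(7 + 5 + 6) = 3 - 7*18/12 = 3 - 1*21/2 = 3 - 21/2 = -15/2 ≈ -7.5000)
(-9 - 6*9)*d = (-9 - 6*9)*(-15/2) = (-9 - 54)*(-15/2) = -63*(-15/2) = 945/2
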